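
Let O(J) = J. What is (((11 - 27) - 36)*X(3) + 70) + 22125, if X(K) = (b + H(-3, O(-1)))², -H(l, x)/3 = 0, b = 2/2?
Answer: 22143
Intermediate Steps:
b = 1 (b = 2*(½) = 1)
H(l, x) = 0 (H(l, x) = -3*0 = 0)
X(K) = 1 (X(K) = (1 + 0)² = 1² = 1)
(((11 - 27) - 36)*X(3) + 70) + 22125 = (((11 - 27) - 36)*1 + 70) + 22125 = ((-16 - 36)*1 + 70) + 22125 = (-52*1 + 70) + 22125 = (-52 + 70) + 22125 = 18 + 22125 = 22143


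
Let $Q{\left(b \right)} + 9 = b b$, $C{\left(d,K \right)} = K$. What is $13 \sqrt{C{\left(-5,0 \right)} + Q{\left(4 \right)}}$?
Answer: $13 \sqrt{7} \approx 34.395$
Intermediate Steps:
$Q{\left(b \right)} = -9 + b^{2}$ ($Q{\left(b \right)} = -9 + b b = -9 + b^{2}$)
$13 \sqrt{C{\left(-5,0 \right)} + Q{\left(4 \right)}} = 13 \sqrt{0 - \left(9 - 4^{2}\right)} = 13 \sqrt{0 + \left(-9 + 16\right)} = 13 \sqrt{0 + 7} = 13 \sqrt{7}$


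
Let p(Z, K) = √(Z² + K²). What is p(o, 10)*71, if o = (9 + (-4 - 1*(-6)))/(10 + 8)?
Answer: 71*√32521/18 ≈ 711.32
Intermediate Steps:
o = 11/18 (o = (9 + (-4 + 6))/18 = (9 + 2)*(1/18) = 11*(1/18) = 11/18 ≈ 0.61111)
p(Z, K) = √(K² + Z²)
p(o, 10)*71 = √(10² + (11/18)²)*71 = √(100 + 121/324)*71 = √(32521/324)*71 = (√32521/18)*71 = 71*√32521/18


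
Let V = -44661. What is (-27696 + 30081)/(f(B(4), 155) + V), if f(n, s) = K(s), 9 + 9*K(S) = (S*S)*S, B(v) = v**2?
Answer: 21465/3321917 ≈ 0.0064616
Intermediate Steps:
K(S) = -1 + S**3/9 (K(S) = -1 + ((S*S)*S)/9 = -1 + (S**2*S)/9 = -1 + S**3/9)
f(n, s) = -1 + s**3/9
(-27696 + 30081)/(f(B(4), 155) + V) = (-27696 + 30081)/((-1 + (1/9)*155**3) - 44661) = 2385/((-1 + (1/9)*3723875) - 44661) = 2385/((-1 + 3723875/9) - 44661) = 2385/(3723866/9 - 44661) = 2385/(3321917/9) = 2385*(9/3321917) = 21465/3321917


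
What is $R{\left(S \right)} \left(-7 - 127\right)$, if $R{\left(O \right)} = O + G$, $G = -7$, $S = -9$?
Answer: $2144$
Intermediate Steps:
$R{\left(O \right)} = -7 + O$ ($R{\left(O \right)} = O - 7 = -7 + O$)
$R{\left(S \right)} \left(-7 - 127\right) = \left(-7 - 9\right) \left(-7 - 127\right) = \left(-16\right) \left(-134\right) = 2144$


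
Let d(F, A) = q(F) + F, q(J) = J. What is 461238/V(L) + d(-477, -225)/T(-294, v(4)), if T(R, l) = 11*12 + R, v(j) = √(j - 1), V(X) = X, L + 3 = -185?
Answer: -2070589/846 ≈ -2447.5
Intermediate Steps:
L = -188 (L = -3 - 185 = -188)
d(F, A) = 2*F (d(F, A) = F + F = 2*F)
v(j) = √(-1 + j)
T(R, l) = 132 + R
461238/V(L) + d(-477, -225)/T(-294, v(4)) = 461238/(-188) + (2*(-477))/(132 - 294) = 461238*(-1/188) - 954/(-162) = -230619/94 - 954*(-1/162) = -230619/94 + 53/9 = -2070589/846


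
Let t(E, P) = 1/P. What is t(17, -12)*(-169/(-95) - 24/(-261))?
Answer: -15463/99180 ≈ -0.15591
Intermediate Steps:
t(17, -12)*(-169/(-95) - 24/(-261)) = (-169/(-95) - 24/(-261))/(-12) = -(-169*(-1/95) - 24*(-1/261))/12 = -(169/95 + 8/87)/12 = -1/12*15463/8265 = -15463/99180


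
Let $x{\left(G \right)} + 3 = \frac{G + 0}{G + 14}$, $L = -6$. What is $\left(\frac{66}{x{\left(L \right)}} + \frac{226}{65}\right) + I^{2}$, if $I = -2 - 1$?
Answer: $- \frac{333}{65} \approx -5.1231$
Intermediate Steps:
$x{\left(G \right)} = -3 + \frac{G}{14 + G}$ ($x{\left(G \right)} = -3 + \frac{G + 0}{G + 14} = -3 + \frac{G}{14 + G}$)
$I = -3$ ($I = -2 - 1 = -3$)
$\left(\frac{66}{x{\left(L \right)}} + \frac{226}{65}\right) + I^{2} = \left(\frac{66}{2 \frac{1}{14 - 6} \left(-21 - -6\right)} + \frac{226}{65}\right) + \left(-3\right)^{2} = \left(\frac{66}{2 \cdot \frac{1}{8} \left(-21 + 6\right)} + 226 \cdot \frac{1}{65}\right) + 9 = \left(\frac{66}{2 \cdot \frac{1}{8} \left(-15\right)} + \frac{226}{65}\right) + 9 = \left(\frac{66}{- \frac{15}{4}} + \frac{226}{65}\right) + 9 = \left(66 \left(- \frac{4}{15}\right) + \frac{226}{65}\right) + 9 = \left(- \frac{88}{5} + \frac{226}{65}\right) + 9 = - \frac{918}{65} + 9 = - \frac{333}{65}$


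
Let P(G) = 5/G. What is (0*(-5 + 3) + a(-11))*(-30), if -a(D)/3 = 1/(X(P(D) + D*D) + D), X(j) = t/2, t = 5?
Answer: -180/17 ≈ -10.588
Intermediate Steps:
X(j) = 5/2
a(D) = -3/(5/2 + D)
(0*(-5 + 3) + a(-11))*(-30) = (0*(-5 + 3) - 6/(5 + 2*(-11)))*(-30) = (0*(-2) - 6/(5 - 22))*(-30) = (0 - 6/(-17))*(-30) = (0 - 6*(-1/17))*(-30) = (0 + 6/17)*(-30) = (6/17)*(-30) = -180/17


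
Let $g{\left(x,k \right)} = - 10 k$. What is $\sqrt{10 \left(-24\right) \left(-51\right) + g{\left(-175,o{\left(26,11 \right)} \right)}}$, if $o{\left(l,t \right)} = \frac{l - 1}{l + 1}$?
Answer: $\frac{\sqrt{990690}}{9} \approx 110.59$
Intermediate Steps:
$o{\left(l,t \right)} = \frac{-1 + l}{1 + l}$
$\sqrt{10 \left(-24\right) \left(-51\right) + g{\left(-175,o{\left(26,11 \right)} \right)}} = \sqrt{10 \left(-24\right) \left(-51\right) - 10 \frac{-1 + 26}{1 + 26}} = \sqrt{\left(-240\right) \left(-51\right) - 10 \cdot \frac{1}{27} \cdot 25} = \sqrt{12240 - 10 \cdot \frac{1}{27} \cdot 25} = \sqrt{12240 - \frac{250}{27}} = \sqrt{\frac{330230}{27}} = \frac{\sqrt{990690}}{9}$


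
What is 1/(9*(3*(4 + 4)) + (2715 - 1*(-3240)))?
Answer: 1/6171 ≈ 0.00016205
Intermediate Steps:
1/(9*(3*(4 + 4)) + (2715 - 1*(-3240))) = 1/(9*(3*8) + (2715 + 3240)) = 1/(9*24 + 5955) = 1/(216 + 5955) = 1/6171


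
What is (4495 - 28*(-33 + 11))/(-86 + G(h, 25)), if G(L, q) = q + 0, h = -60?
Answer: -5111/61 ≈ -83.787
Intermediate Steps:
G(L, q) = q
(4495 - 28*(-33 + 11))/(-86 + G(h, 25)) = (4495 - 28*(-33 + 11))/(-86 + 25) = (4495 - 28*(-22))/(-61) = (4495 + 616)*(-1/61) = 5111*(-1/61) = -5111/61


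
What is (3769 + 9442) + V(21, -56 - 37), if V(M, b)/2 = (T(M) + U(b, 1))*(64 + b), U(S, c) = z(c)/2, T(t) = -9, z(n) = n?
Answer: 13704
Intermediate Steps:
U(S, c) = c/2
V(M, b) = -1088 - 17*b (V(M, b) = 2*((-9 + (½)*1)*(64 + b)) = 2*((-9 + ½)*(64 + b)) = 2*(-17*(64 + b)/2) = 2*(-544 - 17*b/2) = -1088 - 17*b)
(3769 + 9442) + V(21, -56 - 37) = (3769 + 9442) + (-1088 - 17*(-56 - 37)) = 13211 + (-1088 - 17*(-93)) = 13211 + (-1088 + 1581) = 13211 + 493 = 13704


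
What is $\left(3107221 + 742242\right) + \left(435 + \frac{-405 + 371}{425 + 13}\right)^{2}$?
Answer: $\frac{193696276447}{47961} \approx 4.0386 \cdot 10^{6}$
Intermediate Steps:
$\left(3107221 + 742242\right) + \left(435 + \frac{-405 + 371}{425 + 13}\right)^{2} = 3849463 + \left(435 - \frac{34}{438}\right)^{2} = 3849463 + \left(435 - \frac{17}{219}\right)^{2} = 3849463 + \left(\frac{95248}{219}\right)^{2} = 3849463 + \frac{9072181504}{47961} = \frac{193696276447}{47961}$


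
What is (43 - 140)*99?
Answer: -9603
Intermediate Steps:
(43 - 140)*99 = -97*99 = -9603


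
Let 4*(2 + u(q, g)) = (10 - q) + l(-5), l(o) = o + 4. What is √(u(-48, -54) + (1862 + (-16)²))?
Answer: √8521/2 ≈ 46.155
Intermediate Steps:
l(o) = 4 + o
u(q, g) = ¼ - q/4 (u(q, g) = -2 + ((10 - q) + (4 - 5))/4 = -2 + ((10 - q) - 1)/4 = -2 + (9 - q)/4 = -2 + (9/4 - q/4) = ¼ - q/4)
√(u(-48, -54) + (1862 + (-16)²)) = √((¼ - ¼*(-48)) + (1862 + (-16)²)) = √((¼ + 12) + (1862 + 256)) = √(49/4 + 2118) = √(8521/4) = √8521/2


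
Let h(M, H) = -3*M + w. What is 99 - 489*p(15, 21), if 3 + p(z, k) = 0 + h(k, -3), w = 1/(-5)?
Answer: 162354/5 ≈ 32471.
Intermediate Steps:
w = -1/5 ≈ -0.20000
h(M, H) = -1/5 - 3*M (h(M, H) = -3*M - 1/5 = -1/5 - 3*M)
p(z, k) = -16/5 - 3*k (p(z, k) = -3 + (0 + (-1/5 - 3*k)) = -3 + (-1/5 - 3*k) = -16/5 - 3*k)
99 - 489*p(15, 21) = 99 - 489*(-16/5 - 3*21) = 99 - 489*(-16/5 - 63) = 99 - 489*(-331/5) = 99 + 161859/5 = 162354/5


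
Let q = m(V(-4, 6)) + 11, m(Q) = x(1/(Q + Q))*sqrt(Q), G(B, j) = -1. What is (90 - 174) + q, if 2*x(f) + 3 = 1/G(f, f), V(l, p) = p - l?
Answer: -73 - 2*sqrt(10) ≈ -79.325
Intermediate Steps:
x(f) = -2 (x(f) = -3/2 + (1/2)/(-1) = -3/2 + (1/2)*(-1) = -3/2 - 1/2 = -2)
m(Q) = -2*sqrt(Q)
q = 11 - 2*sqrt(10) (q = -2*sqrt(6 - 1*(-4)) + 11 = -2*sqrt(6 + 4) + 11 = -2*sqrt(10) + 11 = 11 - 2*sqrt(10) ≈ 4.6754)
(90 - 174) + q = (90 - 174) + (11 - 2*sqrt(10)) = -84 + (11 - 2*sqrt(10)) = -73 - 2*sqrt(10)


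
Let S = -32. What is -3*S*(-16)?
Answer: -1536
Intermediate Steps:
-3*S*(-16) = -3*(-32)*(-16) = 96*(-16) = -1536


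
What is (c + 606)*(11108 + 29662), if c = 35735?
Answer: 1481622570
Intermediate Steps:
(c + 606)*(11108 + 29662) = (35735 + 606)*(11108 + 29662) = 36341*40770 = 1481622570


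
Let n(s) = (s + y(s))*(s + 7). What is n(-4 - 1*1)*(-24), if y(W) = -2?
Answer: 336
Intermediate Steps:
n(s) = (-2 + s)*(7 + s) (n(s) = (s - 2)*(s + 7) = (-2 + s)*(7 + s))
n(-4 - 1*1)*(-24) = (-14 + (-4 - 1*1)² + 5*(-4 - 1*1))*(-24) = (-14 + (-4 - 1)² + 5*(-4 - 1))*(-24) = (-14 + (-5)² + 5*(-5))*(-24) = (-14 + 25 - 25)*(-24) = -14*(-24) = 336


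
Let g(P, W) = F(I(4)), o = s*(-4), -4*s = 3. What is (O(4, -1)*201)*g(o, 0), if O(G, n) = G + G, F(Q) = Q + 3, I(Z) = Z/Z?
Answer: 6432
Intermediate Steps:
s = -¾ (s = -¼*3 = -¾ ≈ -0.75000)
I(Z) = 1
F(Q) = 3 + Q
O(G, n) = 2*G
o = 3 (o = -¾*(-4) = 3)
g(P, W) = 4 (g(P, W) = 3 + 1 = 4)
(O(4, -1)*201)*g(o, 0) = ((2*4)*201)*4 = (8*201)*4 = 1608*4 = 6432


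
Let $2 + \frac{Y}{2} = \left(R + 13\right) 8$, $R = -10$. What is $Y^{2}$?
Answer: $1936$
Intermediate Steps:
$Y = 44$ ($Y = -4 + 2 \left(-10 + 13\right) 8 = -4 + 2 \cdot 3 \cdot 8 = -4 + 2 \cdot 24 = -4 + 48 = 44$)
$Y^{2} = 44^{2} = 1936$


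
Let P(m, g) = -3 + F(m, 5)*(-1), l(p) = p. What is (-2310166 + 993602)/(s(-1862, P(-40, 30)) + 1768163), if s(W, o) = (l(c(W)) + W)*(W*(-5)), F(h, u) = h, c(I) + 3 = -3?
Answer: 1316564/15622917 ≈ 0.084271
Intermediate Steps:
c(I) = -6 (c(I) = -3 - 3 = -6)
P(m, g) = -3 - m (P(m, g) = -3 + m*(-1) = -3 - m)
s(W, o) = -5*W*(-6 + W) (s(W, o) = (-6 + W)*(W*(-5)) = (-6 + W)*(-5*W) = -5*W*(-6 + W))
(-2310166 + 993602)/(s(-1862, P(-40, 30)) + 1768163) = (-2310166 + 993602)/(5*(-1862)*(6 - 1*(-1862)) + 1768163) = -1316564/(5*(-1862)*(6 + 1862) + 1768163) = -1316564/(5*(-1862)*1868 + 1768163) = -1316564/(-17391080 + 1768163) = -1316564/(-15622917) = -1316564*(-1/15622917) = 1316564/15622917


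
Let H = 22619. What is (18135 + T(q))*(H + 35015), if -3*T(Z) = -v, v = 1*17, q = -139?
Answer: 3136557548/3 ≈ 1.0455e+9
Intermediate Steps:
v = 17
T(Z) = 17/3 (T(Z) = -(-1)*17/3 = -⅓*(-17) = 17/3)
(18135 + T(q))*(H + 35015) = (18135 + 17/3)*(22619 + 35015) = (54422/3)*57634 = 3136557548/3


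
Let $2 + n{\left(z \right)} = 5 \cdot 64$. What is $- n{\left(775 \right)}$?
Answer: $-318$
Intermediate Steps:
$n{\left(z \right)} = 318$ ($n{\left(z \right)} = -2 + 5 \cdot 64 = -2 + 320 = 318$)
$- n{\left(775 \right)} = \left(-1\right) 318 = -318$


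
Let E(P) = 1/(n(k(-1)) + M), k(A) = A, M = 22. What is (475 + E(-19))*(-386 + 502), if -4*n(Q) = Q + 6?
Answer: 4573764/83 ≈ 55106.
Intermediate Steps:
n(Q) = -3/2 - Q/4 (n(Q) = -(Q + 6)/4 = -(6 + Q)/4 = -3/2 - Q/4)
E(P) = 4/83 (E(P) = 1/((-3/2 - 1/4*(-1)) + 22) = 1/((-3/2 + 1/4) + 22) = 1/(-5/4 + 22) = 1/(83/4) = 4/83)
(475 + E(-19))*(-386 + 502) = (475 + 4/83)*(-386 + 502) = (39429/83)*116 = 4573764/83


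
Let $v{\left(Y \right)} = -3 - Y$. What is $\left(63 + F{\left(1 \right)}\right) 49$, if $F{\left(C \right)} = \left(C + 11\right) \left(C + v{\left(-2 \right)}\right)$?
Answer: $3087$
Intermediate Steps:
$F{\left(C \right)} = \left(-1 + C\right) \left(11 + C\right)$ ($F{\left(C \right)} = \left(C + 11\right) \left(C - 1\right) = \left(11 + C\right) \left(C + \left(-3 + 2\right)\right) = \left(11 + C\right) \left(C - 1\right) = \left(11 + C\right) \left(-1 + C\right) = \left(-1 + C\right) \left(11 + C\right)$)
$\left(63 + F{\left(1 \right)}\right) 49 = \left(63 + \left(-11 + 1^{2} + 10 \cdot 1\right)\right) 49 = \left(63 + \left(-11 + 1 + 10\right)\right) 49 = \left(63 + 0\right) 49 = 63 \cdot 49 = 3087$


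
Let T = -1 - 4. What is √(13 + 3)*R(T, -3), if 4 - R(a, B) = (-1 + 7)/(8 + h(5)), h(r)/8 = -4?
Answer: 17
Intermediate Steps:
T = -5
h(r) = -32 (h(r) = 8*(-4) = -32)
R(a, B) = 17/4 (R(a, B) = 4 - (-1 + 7)/(8 - 32) = 4 - 6/(-24) = 4 - 6*(-1)/24 = 4 - 1*(-¼) = 4 + ¼ = 17/4)
√(13 + 3)*R(T, -3) = √(13 + 3)*(17/4) = √16*(17/4) = 4*(17/4) = 17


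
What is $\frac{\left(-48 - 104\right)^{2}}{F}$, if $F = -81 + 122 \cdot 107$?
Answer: $\frac{23104}{12973} \approx 1.7809$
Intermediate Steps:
$F = 12973$ ($F = -81 + 13054 = 12973$)
$\frac{\left(-48 - 104\right)^{2}}{F} = \frac{\left(-48 - 104\right)^{2}}{12973} = \left(-152\right)^{2} \cdot \frac{1}{12973} = 23104 \cdot \frac{1}{12973} = \frac{23104}{12973}$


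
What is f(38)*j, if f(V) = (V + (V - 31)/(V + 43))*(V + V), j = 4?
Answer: 937840/81 ≈ 11578.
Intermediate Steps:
f(V) = 2*V*(V + (-31 + V)/(43 + V)) (f(V) = (V + (-31 + V)/(43 + V))*(2*V) = 2*V*(V + (-31 + V)/(43 + V)))
f(38)*j = (2*38*(-31 + 38² + 44*38)/(43 + 38))*4 = (2*38*(-31 + 1444 + 1672)/81)*4 = (2*38*(1/81)*3085)*4 = (234460/81)*4 = 937840/81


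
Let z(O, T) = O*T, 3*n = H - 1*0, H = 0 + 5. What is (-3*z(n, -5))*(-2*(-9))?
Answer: 450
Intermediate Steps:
H = 5
n = 5/3 (n = (5 - 1*0)/3 = (5 + 0)/3 = (⅓)*5 = 5/3 ≈ 1.6667)
(-3*z(n, -5))*(-2*(-9)) = (-5*(-5))*(-2*(-9)) = -3*(-25/3)*18 = 25*18 = 450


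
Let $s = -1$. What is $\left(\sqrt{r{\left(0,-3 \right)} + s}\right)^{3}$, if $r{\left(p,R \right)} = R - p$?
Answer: $- 8 i \approx - 8.0 i$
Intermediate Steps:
$\left(\sqrt{r{\left(0,-3 \right)} + s}\right)^{3} = \left(\sqrt{\left(-3 - 0\right) - 1}\right)^{3} = \left(\sqrt{\left(-3 + 0\right) - 1}\right)^{3} = \left(\sqrt{-3 - 1}\right)^{3} = \left(\sqrt{-4}\right)^{3} = \left(2 i\right)^{3} = - 8 i$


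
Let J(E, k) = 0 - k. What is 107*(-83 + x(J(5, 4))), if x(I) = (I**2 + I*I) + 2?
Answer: -5243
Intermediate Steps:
J(E, k) = -k
x(I) = 2 + 2*I**2 (x(I) = (I**2 + I**2) + 2 = 2*I**2 + 2 = 2 + 2*I**2)
107*(-83 + x(J(5, 4))) = 107*(-83 + (2 + 2*(-1*4)**2)) = 107*(-83 + (2 + 2*(-4)**2)) = 107*(-83 + (2 + 2*16)) = 107*(-83 + (2 + 32)) = 107*(-83 + 34) = 107*(-49) = -5243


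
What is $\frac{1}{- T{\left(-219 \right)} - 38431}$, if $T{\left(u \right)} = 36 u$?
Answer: $- \frac{1}{30547} \approx -3.2736 \cdot 10^{-5}$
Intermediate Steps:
$\frac{1}{- T{\left(-219 \right)} - 38431} = \frac{1}{- 36 \left(-219\right) - 38431} = \frac{1}{\left(-1\right) \left(-7884\right) - 38431} = \frac{1}{7884 - 38431} = \frac{1}{-30547} = - \frac{1}{30547}$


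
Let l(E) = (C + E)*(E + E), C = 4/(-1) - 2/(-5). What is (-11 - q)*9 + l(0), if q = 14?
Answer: -225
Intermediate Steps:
C = -18/5 (C = 4*(-1) - 2*(-1/5) = -4 + 2/5 = -18/5 ≈ -3.6000)
l(E) = 2*E*(-18/5 + E) (l(E) = (-18/5 + E)*(E + E) = (-18/5 + E)*(2*E) = 2*E*(-18/5 + E))
(-11 - q)*9 + l(0) = (-11 - 1*14)*9 + (2/5)*0*(-18 + 5*0) = (-11 - 14)*9 + (2/5)*0*(-18 + 0) = -25*9 + (2/5)*0*(-18) = -225 + 0 = -225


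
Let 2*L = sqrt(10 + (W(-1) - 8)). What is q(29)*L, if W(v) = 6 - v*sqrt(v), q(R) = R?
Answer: 29*sqrt(8 + I)/2 ≈ 41.092 + 2.5583*I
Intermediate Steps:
W(v) = 6 - v**(3/2)
L = sqrt(8 + I)/2 (L = sqrt(10 + ((6 - (-1)**(3/2)) - 8))/2 = sqrt(10 + ((6 - (-1)*I) - 8))/2 = sqrt(10 + ((6 + I) - 8))/2 = sqrt(10 + (-2 + I))/2 = sqrt(8 + I)/2 ≈ 1.417 + 0.088217*I)
q(29)*L = 29*(sqrt(8 + I)/2) = 29*sqrt(8 + I)/2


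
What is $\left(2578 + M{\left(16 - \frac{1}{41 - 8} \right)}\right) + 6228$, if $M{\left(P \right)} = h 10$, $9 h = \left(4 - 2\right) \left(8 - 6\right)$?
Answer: $\frac{79294}{9} \approx 8810.4$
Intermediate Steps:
$h = \frac{4}{9}$ ($h = \frac{\left(4 - 2\right) \left(8 - 6\right)}{9} = \frac{2 \cdot 2}{9} = \frac{1}{9} \cdot 4 = \frac{4}{9} \approx 0.44444$)
$M{\left(P \right)} = \frac{40}{9}$ ($M{\left(P \right)} = \frac{4}{9} \cdot 10 = \frac{40}{9}$)
$\left(2578 + M{\left(16 - \frac{1}{41 - 8} \right)}\right) + 6228 = \left(2578 + \frac{40}{9}\right) + 6228 = \frac{23242}{9} + 6228 = \frac{79294}{9}$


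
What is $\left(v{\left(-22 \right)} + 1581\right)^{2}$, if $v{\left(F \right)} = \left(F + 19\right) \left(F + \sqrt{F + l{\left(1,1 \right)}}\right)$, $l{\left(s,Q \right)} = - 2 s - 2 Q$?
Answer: $2712375 - 9882 i \sqrt{26} \approx 2.7124 \cdot 10^{6} - 50389.0 i$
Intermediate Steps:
$l{\left(s,Q \right)} = - 2 Q - 2 s$
$v{\left(F \right)} = \left(19 + F\right) \left(F + \sqrt{-4 + F}\right)$ ($v{\left(F \right)} = \left(F + 19\right) \left(F + \sqrt{F - 4}\right) = \left(19 + F\right) \left(F + \sqrt{F - 4}\right) = \left(19 + F\right) \left(F + \sqrt{-4 + F}\right)$)
$\left(v{\left(-22 \right)} + 1581\right)^{2} = \left(\left(\left(-22\right)^{2} + 19 \left(-22\right) + 19 \sqrt{-4 - 22} - 22 \sqrt{-4 - 22}\right) + 1581\right)^{2} = \left(\left(484 - 418 + 19 \sqrt{-26} - 22 \sqrt{-26}\right) + 1581\right)^{2} = \left(\left(484 - 418 + 19 i \sqrt{26} - 22 i \sqrt{26}\right) + 1581\right)^{2} = \left(\left(66 - 3 i \sqrt{26}\right) + 1581\right)^{2} = \left(1647 - 3 i \sqrt{26}\right)^{2}$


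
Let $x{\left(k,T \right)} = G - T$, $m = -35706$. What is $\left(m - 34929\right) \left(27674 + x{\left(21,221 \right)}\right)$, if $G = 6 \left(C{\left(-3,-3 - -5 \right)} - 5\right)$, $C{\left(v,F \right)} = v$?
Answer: $-1935752175$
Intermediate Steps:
$G = -48$ ($G = 6 \left(-3 - 5\right) = 6 \left(-8\right) = -48$)
$x{\left(k,T \right)} = -48 - T$
$\left(m - 34929\right) \left(27674 + x{\left(21,221 \right)}\right) = \left(-35706 - 34929\right) \left(27674 - 269\right) = - 70635 \left(27674 - 269\right) = \left(-70635\right) 27405 = -1935752175$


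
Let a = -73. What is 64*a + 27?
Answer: -4645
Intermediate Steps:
64*a + 27 = 64*(-73) + 27 = -4672 + 27 = -4645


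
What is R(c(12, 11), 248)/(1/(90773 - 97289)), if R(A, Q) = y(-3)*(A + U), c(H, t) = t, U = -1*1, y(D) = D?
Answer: 195480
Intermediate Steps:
U = -1
R(A, Q) = 3 - 3*A (R(A, Q) = -3*(A - 1) = -3*(-1 + A) = 3 - 3*A)
R(c(12, 11), 248)/(1/(90773 - 97289)) = (3 - 3*11)/(1/(90773 - 97289)) = (3 - 33)/(1/(-6516)) = -30/(-1/6516) = -30*(-6516) = 195480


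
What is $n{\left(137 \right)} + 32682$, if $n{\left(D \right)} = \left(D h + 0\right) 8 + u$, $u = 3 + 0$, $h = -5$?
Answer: $27205$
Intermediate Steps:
$u = 3$
$n{\left(D \right)} = 3 - 40 D$ ($n{\left(D \right)} = \left(D \left(-5\right) + 0\right) 8 + 3 = \left(- 5 D + 0\right) 8 + 3 = - 5 D 8 + 3 = - 40 D + 3 = 3 - 40 D$)
$n{\left(137 \right)} + 32682 = \left(3 - 5480\right) + 32682 = -5477 + 32682 = 27205$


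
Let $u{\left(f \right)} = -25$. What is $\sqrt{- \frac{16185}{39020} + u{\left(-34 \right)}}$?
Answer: $\frac{i \sqrt{386955487}}{3902} \approx 5.0413 i$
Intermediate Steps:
$\sqrt{- \frac{16185}{39020} + u{\left(-34 \right)}} = \sqrt{- \frac{16185}{39020} - 25} = \sqrt{\left(-16185\right) \frac{1}{39020} - 25} = \sqrt{- \frac{3237}{7804} - 25} = \sqrt{- \frac{198337}{7804}} = \frac{i \sqrt{386955487}}{3902}$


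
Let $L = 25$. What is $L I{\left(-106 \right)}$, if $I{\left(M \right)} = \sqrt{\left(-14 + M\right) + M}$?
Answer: $25 i \sqrt{226} \approx 375.83 i$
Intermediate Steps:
$I{\left(M \right)} = \sqrt{-14 + 2 M}$
$L I{\left(-106 \right)} = 25 \sqrt{-14 + 2 \left(-106\right)} = 25 \sqrt{-14 - 212} = 25 \sqrt{-226} = 25 i \sqrt{226}$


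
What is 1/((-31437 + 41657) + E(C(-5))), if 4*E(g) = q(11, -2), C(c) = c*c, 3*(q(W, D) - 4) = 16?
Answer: 3/30667 ≈ 9.7825e-5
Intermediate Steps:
q(W, D) = 28/3 (q(W, D) = 4 + (1/3)*16 = 4 + 16/3 = 28/3)
C(c) = c**2
E(g) = 7/3 (E(g) = (1/4)*(28/3) = 7/3)
1/((-31437 + 41657) + E(C(-5))) = 1/((-31437 + 41657) + 7/3) = 1/(10220 + 7/3) = 1/(30667/3) = 3/30667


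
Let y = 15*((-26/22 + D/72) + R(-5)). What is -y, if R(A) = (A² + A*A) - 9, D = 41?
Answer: -159935/264 ≈ -605.81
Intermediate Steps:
R(A) = -9 + 2*A² (R(A) = (A² + A²) - 9 = 2*A² - 9 = -9 + 2*A²)
y = 159935/264 (y = 15*((-26/22 + 41/72) + (-9 + 2*(-5)²)) = 15*((-26*1/22 + 41*(1/72)) + (-9 + 2*25)) = 15*((-13/11 + 41/72) + (-9 + 50)) = 15*(-485/792 + 41) = 15*(31987/792) = 159935/264 ≈ 605.81)
-y = -1*159935/264 = -159935/264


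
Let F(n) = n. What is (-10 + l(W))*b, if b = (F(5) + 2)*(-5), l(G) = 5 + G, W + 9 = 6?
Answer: 280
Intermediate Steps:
W = -3 (W = -9 + 6 = -3)
b = -35 (b = (5 + 2)*(-5) = 7*(-5) = -35)
(-10 + l(W))*b = (-10 + (5 - 3))*(-35) = (-10 + 2)*(-35) = -8*(-35) = 280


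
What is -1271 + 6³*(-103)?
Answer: -23519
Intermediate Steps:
-1271 + 6³*(-103) = -1271 + 216*(-103) = -1271 - 22248 = -23519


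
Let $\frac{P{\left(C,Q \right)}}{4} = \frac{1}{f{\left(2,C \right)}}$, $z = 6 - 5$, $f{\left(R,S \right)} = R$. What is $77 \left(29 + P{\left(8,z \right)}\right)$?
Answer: $2387$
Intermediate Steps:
$z = 1$ ($z = 6 - 5 = 1$)
$P{\left(C,Q \right)} = 2$ ($P{\left(C,Q \right)} = \frac{4}{2} = 4 \cdot \frac{1}{2} = 2$)
$77 \left(29 + P{\left(8,z \right)}\right) = 77 \left(29 + 2\right) = 77 \cdot 31 = 2387$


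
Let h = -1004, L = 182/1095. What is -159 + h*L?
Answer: -356833/1095 ≈ -325.88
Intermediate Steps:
L = 182/1095 (L = 182*(1/1095) = 182/1095 ≈ 0.16621)
-159 + h*L = -159 - 1004*182/1095 = -159 - 182728/1095 = -356833/1095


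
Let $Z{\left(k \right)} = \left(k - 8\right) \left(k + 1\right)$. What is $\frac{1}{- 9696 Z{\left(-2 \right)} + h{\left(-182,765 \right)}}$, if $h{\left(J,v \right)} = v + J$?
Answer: $- \frac{1}{96377} \approx -1.0376 \cdot 10^{-5}$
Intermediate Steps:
$Z{\left(k \right)} = \left(1 + k\right) \left(-8 + k\right)$ ($Z{\left(k \right)} = \left(-8 + k\right) \left(1 + k\right) = \left(1 + k\right) \left(-8 + k\right)$)
$h{\left(J,v \right)} = J + v$
$\frac{1}{- 9696 Z{\left(-2 \right)} + h{\left(-182,765 \right)}} = \frac{1}{- 9696 \left(-8 + \left(-2\right)^{2} - -14\right) + \left(-182 + 765\right)} = \frac{1}{- 9696 \left(-8 + 4 + 14\right) + 583} = \frac{1}{\left(-9696\right) 10 + 583} = \frac{1}{-96960 + 583} = \frac{1}{-96377} = - \frac{1}{96377}$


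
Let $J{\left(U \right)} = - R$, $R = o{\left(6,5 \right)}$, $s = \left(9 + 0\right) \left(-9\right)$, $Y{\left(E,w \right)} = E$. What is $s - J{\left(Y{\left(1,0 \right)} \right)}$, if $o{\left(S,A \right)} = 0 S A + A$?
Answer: $-76$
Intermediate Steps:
$s = -81$ ($s = 9 \left(-9\right) = -81$)
$o{\left(S,A \right)} = A$ ($o{\left(S,A \right)} = 0 A + A = 0 + A = A$)
$R = 5$
$J{\left(U \right)} = -5$ ($J{\left(U \right)} = \left(-1\right) 5 = -5$)
$s - J{\left(Y{\left(1,0 \right)} \right)} = -81 - -5 = -81 + 5 = -76$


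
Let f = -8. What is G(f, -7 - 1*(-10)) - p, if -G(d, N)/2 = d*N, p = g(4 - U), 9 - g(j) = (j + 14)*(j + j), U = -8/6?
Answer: 2207/9 ≈ 245.22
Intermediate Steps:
U = -4/3 (U = -8*⅙ = -4/3 ≈ -1.3333)
g(j) = 9 - 2*j*(14 + j) (g(j) = 9 - (j + 14)*(j + j) = 9 - (14 + j)*2*j = 9 - 2*j*(14 + j))
p = -1775/9 (p = 9 - 28*(4 - 1*(-4/3)) - 2*(4 - 1*(-4/3))² = 9 - 28*(4 + 4/3) - 2*(4 + 4/3)² = 9 - 28*16/3 - 2*(16/3)² = 9 - 448/3 - 2*256/9 = 9 - 448/3 - 512/9 = -1775/9 ≈ -197.22)
G(d, N) = -2*N*d (G(d, N) = -2*d*N = -2*N*d)
G(f, -7 - 1*(-10)) - p = -2*(-7 - 1*(-10))*(-8) - 1*(-1775/9) = -2*(-7 + 10)*(-8) + 1775/9 = -2*3*(-8) + 1775/9 = 48 + 1775/9 = 2207/9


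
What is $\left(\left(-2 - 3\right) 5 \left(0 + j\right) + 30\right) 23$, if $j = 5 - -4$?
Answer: $-4485$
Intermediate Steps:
$j = 9$ ($j = 5 + 4 = 9$)
$\left(\left(-2 - 3\right) 5 \left(0 + j\right) + 30\right) 23 = \left(\left(-2 - 3\right) 5 \left(0 + 9\right) + 30\right) 23 = \left(\left(-5\right) 5 \cdot 9 + 30\right) 23 = \left(\left(-25\right) 9 + 30\right) 23 = \left(-225 + 30\right) 23 = \left(-195\right) 23 = -4485$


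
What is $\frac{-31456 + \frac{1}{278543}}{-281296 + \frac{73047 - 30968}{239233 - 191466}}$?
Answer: $\frac{418527222410569}{3742677545740479} \approx 0.11183$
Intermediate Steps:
$\frac{-31456 + \frac{1}{278543}}{-281296 + \frac{73047 - 30968}{239233 - 191466}} = \frac{-31456 + \frac{1}{278543}}{-281296 + \frac{42079}{47767}} = - \frac{8761848607}{278543 \left(-281296 + 42079 \cdot \frac{1}{47767}\right)} = - \frac{8761848607}{278543 \left(-281296 + \frac{42079}{47767}\right)} = - \frac{8761848607}{278543 \left(- \frac{13436623953}{47767}\right)} = \left(- \frac{8761848607}{278543}\right) \left(- \frac{47767}{13436623953}\right) = \frac{418527222410569}{3742677545740479}$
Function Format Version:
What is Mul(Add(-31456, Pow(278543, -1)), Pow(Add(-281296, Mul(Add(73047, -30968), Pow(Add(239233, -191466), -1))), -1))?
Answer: Rational(418527222410569, 3742677545740479) ≈ 0.11183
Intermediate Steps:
Mul(Add(-31456, Pow(278543, -1)), Pow(Add(-281296, Mul(Add(73047, -30968), Pow(Add(239233, -191466), -1))), -1)) = Mul(Add(-31456, Rational(1, 278543)), Pow(Add(-281296, Mul(42079, Pow(47767, -1))), -1)) = Mul(Rational(-8761848607, 278543), Pow(Add(-281296, Mul(42079, Rational(1, 47767))), -1)) = Mul(Rational(-8761848607, 278543), Pow(Add(-281296, Rational(42079, 47767)), -1)) = Mul(Rational(-8761848607, 278543), Pow(Rational(-13436623953, 47767), -1)) = Mul(Rational(-8761848607, 278543), Rational(-47767, 13436623953)) = Rational(418527222410569, 3742677545740479)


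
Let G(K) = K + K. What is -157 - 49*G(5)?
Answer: -647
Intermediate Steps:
G(K) = 2*K
-157 - 49*G(5) = -157 - 98*5 = -157 - 49*10 = -157 - 490 = -647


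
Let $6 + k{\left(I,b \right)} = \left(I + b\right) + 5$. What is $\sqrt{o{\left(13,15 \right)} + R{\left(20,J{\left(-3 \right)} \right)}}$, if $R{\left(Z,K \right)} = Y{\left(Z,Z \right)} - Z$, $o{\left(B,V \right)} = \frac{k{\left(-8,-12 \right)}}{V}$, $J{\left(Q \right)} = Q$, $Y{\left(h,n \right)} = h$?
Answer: $\frac{i \sqrt{35}}{5} \approx 1.1832 i$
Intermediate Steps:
$k{\left(I,b \right)} = -1 + I + b$ ($k{\left(I,b \right)} = -6 + \left(\left(I + b\right) + 5\right) = -6 + \left(5 + I + b\right) = -1 + I + b$)
$o{\left(B,V \right)} = - \frac{21}{V}$ ($o{\left(B,V \right)} = \frac{-1 - 8 - 12}{V} = - \frac{21}{V}$)
$R{\left(Z,K \right)} = 0$ ($R{\left(Z,K \right)} = Z - Z = 0$)
$\sqrt{o{\left(13,15 \right)} + R{\left(20,J{\left(-3 \right)} \right)}} = \sqrt{- \frac{21}{15} + 0} = \sqrt{\left(-21\right) \frac{1}{15} + 0} = \sqrt{- \frac{7}{5} + 0} = \sqrt{- \frac{7}{5}} = \frac{i \sqrt{35}}{5}$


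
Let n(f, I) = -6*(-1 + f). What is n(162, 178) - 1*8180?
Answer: -9146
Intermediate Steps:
n(f, I) = 6 - 6*f
n(162, 178) - 1*8180 = (6 - 6*162) - 1*8180 = (6 - 972) - 8180 = -966 - 8180 = -9146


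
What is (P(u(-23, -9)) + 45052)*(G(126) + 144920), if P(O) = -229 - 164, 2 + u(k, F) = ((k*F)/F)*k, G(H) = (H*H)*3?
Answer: 8599001132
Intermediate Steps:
G(H) = 3*H² (G(H) = H²*3 = 3*H²)
u(k, F) = -2 + k² (u(k, F) = -2 + ((k*F)/F)*k = -2 + ((F*k)/F)*k = -2 + k*k = -2 + k²)
P(O) = -393
(P(u(-23, -9)) + 45052)*(G(126) + 144920) = (-393 + 45052)*(3*126² + 144920) = 44659*(3*15876 + 144920) = 44659*(47628 + 144920) = 44659*192548 = 8599001132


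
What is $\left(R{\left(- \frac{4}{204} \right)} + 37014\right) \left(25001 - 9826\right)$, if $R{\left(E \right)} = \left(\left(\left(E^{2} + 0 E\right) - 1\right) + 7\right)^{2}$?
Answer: $\frac{3803624801391025}{6765201} \approx 5.6223 \cdot 10^{8}$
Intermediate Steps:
$R{\left(E \right)} = \left(6 + E^{2}\right)^{2}$ ($R{\left(E \right)} = \left(\left(\left(E^{2} + 0\right) - 1\right) + 7\right)^{2} = \left(\left(E^{2} - 1\right) + 7\right)^{2} = \left(\left(-1 + E^{2}\right) + 7\right)^{2} = \left(6 + E^{2}\right)^{2}$)
$\left(R{\left(- \frac{4}{204} \right)} + 37014\right) \left(25001 - 9826\right) = \left(\left(6 + \left(- \frac{4}{204}\right)^{2}\right)^{2} + 37014\right) \left(25001 - 9826\right) = \left(\left(6 + \left(\left(-4\right) \frac{1}{204}\right)^{2}\right)^{2} + 37014\right) 15175 = \left(\left(6 + \left(- \frac{1}{51}\right)^{2}\right)^{2} + 37014\right) 15175 = \left(\left(6 + \frac{1}{2601}\right)^{2} + 37014\right) 15175 = \left(\left(\frac{15607}{2601}\right)^{2} + 37014\right) 15175 = \left(\frac{243578449}{6765201} + 37014\right) 15175 = \frac{250650728263}{6765201} \cdot 15175 = \frac{3803624801391025}{6765201}$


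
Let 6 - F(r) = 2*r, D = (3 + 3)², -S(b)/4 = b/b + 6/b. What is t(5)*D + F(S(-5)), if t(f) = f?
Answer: 922/5 ≈ 184.40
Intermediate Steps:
S(b) = -4 - 24/b (S(b) = -4*(b/b + 6/b) = -4*(1 + 6/b) = -4 - 24/b)
D = 36 (D = 6² = 36)
F(r) = 6 - 2*r
t(5)*D + F(S(-5)) = 5*36 + (6 - 2*(-4 - 24/(-5))) = 180 + (6 - 2*(-4 - 24*(-⅕))) = 180 + (6 - 2*(-4 + 24/5)) = 180 + (6 - 2*⅘) = 180 + (6 - 8/5) = 180 + 22/5 = 922/5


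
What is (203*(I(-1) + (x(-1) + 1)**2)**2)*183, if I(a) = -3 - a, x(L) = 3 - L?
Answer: 19651821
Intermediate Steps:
(203*(I(-1) + (x(-1) + 1)**2)**2)*183 = (203*((-3 - 1*(-1)) + ((3 - 1*(-1)) + 1)**2)**2)*183 = (203*((-3 + 1) + ((3 + 1) + 1)**2)**2)*183 = (203*(-2 + (4 + 1)**2)**2)*183 = (203*(-2 + 5**2)**2)*183 = (203*(-2 + 25)**2)*183 = (203*23**2)*183 = (203*529)*183 = 107387*183 = 19651821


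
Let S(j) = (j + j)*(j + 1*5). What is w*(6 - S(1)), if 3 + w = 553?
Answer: -3300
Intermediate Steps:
S(j) = 2*j*(5 + j) (S(j) = (2*j)*(j + 5) = (2*j)*(5 + j) = 2*j*(5 + j))
w = 550 (w = -3 + 553 = 550)
w*(6 - S(1)) = 550*(6 - 2*(5 + 1)) = 550*(6 - 2*6) = 550*(6 - 1*12) = 550*(6 - 12) = 550*(-6) = -3300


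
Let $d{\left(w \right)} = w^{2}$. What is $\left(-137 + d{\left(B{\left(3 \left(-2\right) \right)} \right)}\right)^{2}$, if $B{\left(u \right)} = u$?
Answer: $10201$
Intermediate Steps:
$\left(-137 + d{\left(B{\left(3 \left(-2\right) \right)} \right)}\right)^{2} = \left(-137 + \left(3 \left(-2\right)\right)^{2}\right)^{2} = \left(-137 + \left(-6\right)^{2}\right)^{2} = \left(-137 + 36\right)^{2} = \left(-101\right)^{2} = 10201$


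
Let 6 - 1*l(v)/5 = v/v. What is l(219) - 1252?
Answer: -1227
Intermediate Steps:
l(v) = 25 (l(v) = 30 - 5*v/v = 30 - 5*1 = 30 - 5 = 25)
l(219) - 1252 = 25 - 1252 = -1227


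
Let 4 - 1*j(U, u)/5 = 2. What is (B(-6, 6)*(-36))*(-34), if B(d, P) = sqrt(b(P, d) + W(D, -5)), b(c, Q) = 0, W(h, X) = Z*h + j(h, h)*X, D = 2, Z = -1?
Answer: 2448*I*sqrt(13) ≈ 8826.4*I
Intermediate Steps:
j(U, u) = 10 (j(U, u) = 20 - 5*2 = 20 - 10 = 10)
W(h, X) = -h + 10*X
B(d, P) = 2*I*sqrt(13) (B(d, P) = sqrt(0 + (-1*2 + 10*(-5))) = sqrt(0 + (-2 - 50)) = sqrt(0 - 52) = sqrt(-52) = 2*I*sqrt(13))
(B(-6, 6)*(-36))*(-34) = ((2*I*sqrt(13))*(-36))*(-34) = -72*I*sqrt(13)*(-34) = 2448*I*sqrt(13)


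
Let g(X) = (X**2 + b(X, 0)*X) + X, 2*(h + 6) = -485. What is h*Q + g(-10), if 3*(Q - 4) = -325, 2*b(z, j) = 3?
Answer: 156011/6 ≈ 26002.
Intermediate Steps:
b(z, j) = 3/2 (b(z, j) = (1/2)*3 = 3/2)
Q = -313/3 (Q = 4 + (1/3)*(-325) = 4 - 325/3 = -313/3 ≈ -104.33)
h = -497/2 (h = -6 + (1/2)*(-485) = -6 - 485/2 = -497/2 ≈ -248.50)
g(X) = X**2 + 5*X/2 (g(X) = (X**2 + 3*X/2) + X = X**2 + 5*X/2)
h*Q + g(-10) = -497/2*(-313/3) + (1/2)*(-10)*(5 + 2*(-10)) = 155561/6 + (1/2)*(-10)*(5 - 20) = 155561/6 + (1/2)*(-10)*(-15) = 155561/6 + 75 = 156011/6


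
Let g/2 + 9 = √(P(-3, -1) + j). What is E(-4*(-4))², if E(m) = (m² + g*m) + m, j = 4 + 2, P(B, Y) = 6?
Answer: 12544 - 2048*√3 ≈ 8996.8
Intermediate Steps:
j = 6
g = -18 + 4*√3 (g = -18 + 2*√(6 + 6) = -18 + 2*√12 = -18 + 2*(2*√3) = -18 + 4*√3 ≈ -11.072)
E(m) = m + m² + m*(-18 + 4*√3) (E(m) = (m² + (-18 + 4*√3)*m) + m = (m² + m*(-18 + 4*√3)) + m = m + m² + m*(-18 + 4*√3))
E(-4*(-4))² = ((-4*(-4))*(-17 - 4*(-4) + 4*√3))² = (16*(-17 + 16 + 4*√3))² = (16*(-1 + 4*√3))² = (-16 + 64*√3)²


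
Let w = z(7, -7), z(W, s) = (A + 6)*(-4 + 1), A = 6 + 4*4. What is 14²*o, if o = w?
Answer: -16464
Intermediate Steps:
A = 22 (A = 6 + 16 = 22)
z(W, s) = -84 (z(W, s) = (22 + 6)*(-4 + 1) = 28*(-3) = -84)
w = -84
o = -84
14²*o = 14²*(-84) = 196*(-84) = -16464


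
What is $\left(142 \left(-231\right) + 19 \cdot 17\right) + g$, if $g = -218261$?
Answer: $-250740$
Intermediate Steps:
$\left(142 \left(-231\right) + 19 \cdot 17\right) + g = \left(142 \left(-231\right) + 19 \cdot 17\right) - 218261 = \left(-32802 + 323\right) - 218261 = -32479 - 218261 = -250740$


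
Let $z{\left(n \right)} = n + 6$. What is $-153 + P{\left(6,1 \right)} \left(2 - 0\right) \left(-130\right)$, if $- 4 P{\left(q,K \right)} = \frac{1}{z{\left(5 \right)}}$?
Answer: $- \frac{1618}{11} \approx -147.09$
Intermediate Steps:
$z{\left(n \right)} = 6 + n$
$P{\left(q,K \right)} = - \frac{1}{44}$ ($P{\left(q,K \right)} = - \frac{1}{4 \left(6 + 5\right)} = - \frac{1}{4 \cdot 11} = \left(- \frac{1}{4}\right) \frac{1}{11} = - \frac{1}{44}$)
$-153 + P{\left(6,1 \right)} \left(2 - 0\right) \left(-130\right) = -153 + - \frac{2 - 0}{44} \left(-130\right) = -153 + - \frac{2 + \left(-4 + 4\right)}{44} \left(-130\right) = -153 + - \frac{2 + 0}{44} \left(-130\right) = -153 + \left(- \frac{1}{44}\right) 2 \left(-130\right) = -153 - - \frac{65}{11} = -153 + \frac{65}{11} = - \frac{1618}{11}$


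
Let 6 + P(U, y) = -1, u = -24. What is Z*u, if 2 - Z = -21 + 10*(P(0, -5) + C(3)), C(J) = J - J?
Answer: -2232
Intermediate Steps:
C(J) = 0
P(U, y) = -7 (P(U, y) = -6 - 1 = -7)
Z = 93 (Z = 2 - (-21 + 10*(-7 + 0)) = 2 - (-21 + 10*(-7)) = 2 - (-21 - 70) = 2 - 1*(-91) = 2 + 91 = 93)
Z*u = 93*(-24) = -2232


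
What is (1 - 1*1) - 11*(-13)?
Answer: 143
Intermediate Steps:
(1 - 1*1) - 11*(-13) = (1 - 1) + 143 = 0 + 143 = 143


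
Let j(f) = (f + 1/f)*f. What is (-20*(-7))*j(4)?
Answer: 2380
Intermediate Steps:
j(f) = f*(f + 1/f)
(-20*(-7))*j(4) = (-20*(-7))*(1 + 4**2) = 140*(1 + 16) = 140*17 = 2380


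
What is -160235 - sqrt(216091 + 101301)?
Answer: -160235 - 4*sqrt(19837) ≈ -1.6080e+5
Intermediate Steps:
-160235 - sqrt(216091 + 101301) = -160235 - sqrt(317392) = -160235 - 4*sqrt(19837)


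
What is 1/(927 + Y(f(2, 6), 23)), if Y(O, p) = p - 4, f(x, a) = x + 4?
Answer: 1/946 ≈ 0.0010571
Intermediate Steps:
f(x, a) = 4 + x
Y(O, p) = -4 + p
1/(927 + Y(f(2, 6), 23)) = 1/(927 + (-4 + 23)) = 1/(927 + 19) = 1/946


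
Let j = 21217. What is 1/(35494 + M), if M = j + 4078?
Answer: 1/60789 ≈ 1.6450e-5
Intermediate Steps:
M = 25295 (M = 21217 + 4078 = 25295)
1/(35494 + M) = 1/(35494 + 25295) = 1/60789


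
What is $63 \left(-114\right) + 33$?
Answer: $-7149$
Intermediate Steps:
$63 \left(-114\right) + 33 = -7182 + 33 = -7149$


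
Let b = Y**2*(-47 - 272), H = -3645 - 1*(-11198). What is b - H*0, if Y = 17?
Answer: -92191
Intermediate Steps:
H = 7553 (H = -3645 + 11198 = 7553)
b = -92191 (b = 17**2*(-47 - 272) = 289*(-319) = -92191)
b - H*0 = -92191 - 7553*0 = -92191 - 1*0 = -92191 + 0 = -92191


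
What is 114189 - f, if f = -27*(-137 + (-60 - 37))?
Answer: 107871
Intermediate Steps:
f = 6318 (f = -27*(-137 - 97) = -27*(-234) = 6318)
114189 - f = 114189 - 1*6318 = 114189 - 6318 = 107871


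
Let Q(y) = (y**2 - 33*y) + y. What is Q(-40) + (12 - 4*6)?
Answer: 2868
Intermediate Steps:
Q(y) = y**2 - 32*y
Q(-40) + (12 - 4*6) = -40*(-32 - 40) + (12 - 4*6) = -40*(-72) + (12 - 24) = 2880 - 12 = 2868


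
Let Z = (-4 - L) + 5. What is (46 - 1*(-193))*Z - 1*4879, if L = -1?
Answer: -4401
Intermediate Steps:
Z = 2 (Z = (-4 - 1*(-1)) + 5 = (-4 + 1) + 5 = -3 + 5 = 2)
(46 - 1*(-193))*Z - 1*4879 = (46 - 1*(-193))*2 - 1*4879 = (46 + 193)*2 - 4879 = 239*2 - 4879 = 478 - 4879 = -4401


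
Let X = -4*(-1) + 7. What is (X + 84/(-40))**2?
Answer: 7921/100 ≈ 79.210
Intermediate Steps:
X = 11 (X = 4 + 7 = 11)
(X + 84/(-40))**2 = (11 + 84/(-40))**2 = (11 + 84*(-1/40))**2 = (11 - 21/10)**2 = (89/10)**2 = 7921/100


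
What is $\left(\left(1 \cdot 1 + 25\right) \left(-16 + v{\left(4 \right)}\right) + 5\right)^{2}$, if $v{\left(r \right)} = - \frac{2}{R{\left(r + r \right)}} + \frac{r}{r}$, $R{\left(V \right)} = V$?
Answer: $\frac{613089}{4} \approx 1.5327 \cdot 10^{5}$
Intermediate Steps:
$v{\left(r \right)} = 1 - \frac{1}{r}$ ($v{\left(r \right)} = - \frac{2}{r + r} + \frac{r}{r} = - \frac{2}{2 r} + 1 = - 2 \frac{1}{2 r} + 1 = - \frac{1}{r} + 1 = 1 - \frac{1}{r}$)
$\left(\left(1 \cdot 1 + 25\right) \left(-16 + v{\left(4 \right)}\right) + 5\right)^{2} = \left(\left(1 \cdot 1 + 25\right) \left(-16 + \frac{-1 + 4}{4}\right) + 5\right)^{2} = \left(\left(1 + 25\right) \left(-16 + \frac{1}{4} \cdot 3\right) + 5\right)^{2} = \left(26 \left(-16 + \frac{3}{4}\right) + 5\right)^{2} = \left(26 \left(- \frac{61}{4}\right) + 5\right)^{2} = \left(- \frac{793}{2} + 5\right)^{2} = \left(- \frac{783}{2}\right)^{2} = \frac{613089}{4}$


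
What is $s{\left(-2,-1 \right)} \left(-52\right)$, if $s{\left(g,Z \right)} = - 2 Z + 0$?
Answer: $-104$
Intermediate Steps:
$s{\left(g,Z \right)} = - 2 Z$
$s{\left(-2,-1 \right)} \left(-52\right) = \left(-2\right) \left(-1\right) \left(-52\right) = 2 \left(-52\right) = -104$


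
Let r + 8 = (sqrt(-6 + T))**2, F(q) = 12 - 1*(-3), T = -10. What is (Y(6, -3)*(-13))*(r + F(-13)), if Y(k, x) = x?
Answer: -351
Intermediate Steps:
F(q) = 15 (F(q) = 12 + 3 = 15)
r = -24 (r = -8 + (sqrt(-6 - 10))**2 = -8 + (sqrt(-16))**2 = -8 + (4*I)**2 = -8 - 16 = -24)
(Y(6, -3)*(-13))*(r + F(-13)) = (-3*(-13))*(-24 + 15) = 39*(-9) = -351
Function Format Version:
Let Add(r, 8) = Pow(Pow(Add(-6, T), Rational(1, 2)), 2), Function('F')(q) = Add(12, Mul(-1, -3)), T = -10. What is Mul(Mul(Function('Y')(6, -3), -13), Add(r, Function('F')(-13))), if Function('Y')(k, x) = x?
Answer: -351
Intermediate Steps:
Function('F')(q) = 15 (Function('F')(q) = Add(12, 3) = 15)
r = -24 (r = Add(-8, Pow(Pow(Add(-6, -10), Rational(1, 2)), 2)) = Add(-8, Pow(Pow(-16, Rational(1, 2)), 2)) = Add(-8, Pow(Mul(4, I), 2)) = Add(-8, -16) = -24)
Mul(Mul(Function('Y')(6, -3), -13), Add(r, Function('F')(-13))) = Mul(Mul(-3, -13), Add(-24, 15)) = Mul(39, -9) = -351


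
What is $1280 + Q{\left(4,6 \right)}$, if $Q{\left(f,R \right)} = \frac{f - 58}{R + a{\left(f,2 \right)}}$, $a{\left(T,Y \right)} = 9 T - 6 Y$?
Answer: $\frac{6391}{5} \approx 1278.2$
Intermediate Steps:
$a{\left(T,Y \right)} = - 6 Y + 9 T$
$Q{\left(f,R \right)} = \frac{-58 + f}{-12 + R + 9 f}$ ($Q{\left(f,R \right)} = \frac{f - 58}{R + \left(\left(-6\right) 2 + 9 f\right)} = \frac{-58 + f}{R + \left(-12 + 9 f\right)} = \frac{-58 + f}{-12 + R + 9 f}$)
$1280 + Q{\left(4,6 \right)} = 1280 + \frac{-58 + 4}{-12 + 6 + 9 \cdot 4} = 1280 + \frac{1}{-12 + 6 + 36} \left(-54\right) = 1280 + \frac{1}{30} \left(-54\right) = 1280 - \frac{9}{5} = \frac{6391}{5}$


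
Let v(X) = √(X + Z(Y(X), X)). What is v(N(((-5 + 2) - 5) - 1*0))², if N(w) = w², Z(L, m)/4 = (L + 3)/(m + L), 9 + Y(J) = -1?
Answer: 1714/27 ≈ 63.482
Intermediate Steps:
Y(J) = -10 (Y(J) = -9 - 1 = -10)
Z(L, m) = 4*(3 + L)/(L + m) (Z(L, m) = 4*((L + 3)/(m + L)) = 4*((3 + L)/(L + m)) = 4*(3 + L)/(L + m))
v(X) = √(X - 28/(-10 + X)) (v(X) = √(X + 4*(3 - 10)/(-10 + X)) = √(X + 4*(-7)/(-10 + X)) = √(X - 28/(-10 + X)))
v(N(((-5 + 2) - 5) - 1*0))² = (√((-28 + (((-5 + 2) - 5) - 1*0)²*(-10 + (((-5 + 2) - 5) - 1*0)²))/(-10 + (((-5 + 2) - 5) - 1*0)²)))² = (√((-28 + ((-3 - 5) + 0)²*(-10 + ((-3 - 5) + 0)²))/(-10 + ((-3 - 5) + 0)²)))² = (√((-28 + (-8 + 0)²*(-10 + (-8 + 0)²))/(-10 + (-8 + 0)²)))² = (√((-28 + (-8)²*(-10 + (-8)²))/(-10 + (-8)²)))² = (√((-28 + 64*(-10 + 64))/(-10 + 64)))² = (√((-28 + 64*54)/54))² = (√((-28 + 3456)/54))² = (√((1/54)*3428))² = (√(1714/27))² = (√5142/9)² = 1714/27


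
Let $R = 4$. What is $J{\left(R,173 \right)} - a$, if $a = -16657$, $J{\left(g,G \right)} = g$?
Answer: $16661$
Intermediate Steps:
$J{\left(R,173 \right)} - a = 4 - -16657 = 4 + 16657 = 16661$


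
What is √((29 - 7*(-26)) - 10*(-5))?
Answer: 3*√29 ≈ 16.155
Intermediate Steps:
√((29 - 7*(-26)) - 10*(-5)) = √((29 + 182) + 50) = √(211 + 50) = √261 = 3*√29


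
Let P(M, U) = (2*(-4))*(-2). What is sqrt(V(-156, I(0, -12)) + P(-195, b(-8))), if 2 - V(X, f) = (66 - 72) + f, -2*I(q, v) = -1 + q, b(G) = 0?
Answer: sqrt(94)/2 ≈ 4.8477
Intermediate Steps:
P(M, U) = 16 (P(M, U) = -8*(-2) = 16)
I(q, v) = 1/2 - q/2 (I(q, v) = -(-1 + q)/2 = 1/2 - q/2)
V(X, f) = 8 - f (V(X, f) = 2 - ((66 - 72) + f) = 2 - (-6 + f) = 2 + (6 - f) = 8 - f)
sqrt(V(-156, I(0, -12)) + P(-195, b(-8))) = sqrt((8 - (1/2 - 1/2*0)) + 16) = sqrt((8 - (1/2 + 0)) + 16) = sqrt((8 - 1*1/2) + 16) = sqrt((8 - 1/2) + 16) = sqrt(15/2 + 16) = sqrt(47/2) = sqrt(94)/2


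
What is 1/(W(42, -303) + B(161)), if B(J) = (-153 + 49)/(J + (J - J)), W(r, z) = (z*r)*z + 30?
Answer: 161/620817184 ≈ 2.5934e-7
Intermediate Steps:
W(r, z) = 30 + r*z**2 (W(r, z) = (r*z)*z + 30 = r*z**2 + 30 = 30 + r*z**2)
B(J) = -104/J (B(J) = -104/(J + 0) = -104/J)
1/(W(42, -303) + B(161)) = 1/((30 + 42*(-303)**2) - 104/161) = 1/((30 + 42*91809) - 104*1/161) = 1/((30 + 3855978) - 104/161) = 1/(3856008 - 104/161) = 1/(620817184/161) = 161/620817184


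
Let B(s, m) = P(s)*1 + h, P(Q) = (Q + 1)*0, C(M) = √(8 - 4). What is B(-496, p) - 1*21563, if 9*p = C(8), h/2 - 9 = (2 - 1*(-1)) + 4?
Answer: -21531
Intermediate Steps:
C(M) = 2 (C(M) = √4 = 2)
P(Q) = 0 (P(Q) = (1 + Q)*0 = 0)
h = 32 (h = 18 + 2*((2 - 1*(-1)) + 4) = 18 + 2*((2 + 1) + 4) = 18 + 2*(3 + 4) = 18 + 2*7 = 18 + 14 = 32)
p = 2/9 (p = (⅑)*2 = 2/9 ≈ 0.22222)
B(s, m) = 32 (B(s, m) = 0*1 + 32 = 0 + 32 = 32)
B(-496, p) - 1*21563 = 32 - 1*21563 = 32 - 21563 = -21531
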